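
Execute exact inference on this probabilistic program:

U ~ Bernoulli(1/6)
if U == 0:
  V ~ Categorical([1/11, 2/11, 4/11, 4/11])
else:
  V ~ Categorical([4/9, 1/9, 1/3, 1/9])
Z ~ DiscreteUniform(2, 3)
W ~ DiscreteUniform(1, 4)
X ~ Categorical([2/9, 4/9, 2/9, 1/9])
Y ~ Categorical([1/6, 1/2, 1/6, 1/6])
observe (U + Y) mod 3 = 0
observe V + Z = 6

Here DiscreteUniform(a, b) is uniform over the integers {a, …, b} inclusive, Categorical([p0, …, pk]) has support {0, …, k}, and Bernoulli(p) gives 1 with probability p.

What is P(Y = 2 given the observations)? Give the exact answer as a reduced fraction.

P(Y = 2 | obs) = 11/371

Enumerate traces; 48 have nonzero weight after conditioning:
  (U=0, V=3, Z=3, W=1, X=0, Y=0) weight 5/3564
  (U=0, V=3, Z=3, W=1, X=0, Y=3) weight 5/3564
  (U=0, V=3, Z=3, W=1, X=1, Y=0) weight 5/1782
  (U=0, V=3, Z=3, W=1, X=1, Y=3) weight 5/1782
  (U=0, V=3, Z=3, W=1, X=2, Y=0) weight 5/3564
  (U=0, V=3, Z=3, W=1, X=2, Y=3) weight 5/3564
  (U=0, V=3, Z=3, W=1, X=3, Y=0) weight 5/7128
  (U=0, V=3, Z=3, W=1, X=3, Y=3) weight 5/7128
  (U=1, V=3, Z=3, W=1, X=0, Y=2) weight 1/11664
  … 39 more
Group by Y:
  weight(Y=0) = 5/198
  weight(Y=2) = 1/648
  weight(Y=3) = 5/198
Total weight = 5/198 + 1/648 + 5/198 = 371/7128
P(Y=0 | obs) = 5/198 / 371/7128 = 180/371
P(Y=2 | obs) = 1/648 / 371/7128 = 11/371
P(Y=3 | obs) = 5/198 / 371/7128 = 180/371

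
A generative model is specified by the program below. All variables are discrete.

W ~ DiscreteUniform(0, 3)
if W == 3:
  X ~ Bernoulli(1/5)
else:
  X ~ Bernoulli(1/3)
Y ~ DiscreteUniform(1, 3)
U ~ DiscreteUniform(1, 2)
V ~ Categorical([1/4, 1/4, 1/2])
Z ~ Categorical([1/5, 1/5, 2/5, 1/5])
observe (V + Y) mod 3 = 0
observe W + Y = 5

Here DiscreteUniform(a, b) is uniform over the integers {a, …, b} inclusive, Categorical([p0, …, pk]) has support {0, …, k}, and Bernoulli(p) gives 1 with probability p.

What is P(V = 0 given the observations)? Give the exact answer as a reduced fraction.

Enumerate traces; 32 have nonzero weight after conditioning:
  (W=2, X=0, Y=3, U=1, V=0, Z=0) weight 1/720
  (W=2, X=0, Y=3, U=1, V=0, Z=1) weight 1/720
  (W=2, X=0, Y=3, U=1, V=0, Z=2) weight 1/360
  (W=2, X=0, Y=3, U=1, V=0, Z=3) weight 1/720
  (W=2, X=0, Y=3, U=2, V=0, Z=0) weight 1/720
  (W=2, X=0, Y=3, U=2, V=0, Z=1) weight 1/720
  (W=2, X=0, Y=3, U=2, V=0, Z=2) weight 1/360
  (W=2, X=0, Y=3, U=2, V=0, Z=3) weight 1/720
  (W=3, X=0, Y=2, U=1, V=1, Z=0) weight 1/600
  … 23 more
Group by V:
  weight(V=0) = 1/48
  weight(V=1) = 1/48
Total weight = 1/48 + 1/48 = 1/24
P(V=0 | obs) = 1/48 / 1/24 = 1/2
P(V=1 | obs) = 1/48 / 1/24 = 1/2

P(V = 0 | obs) = 1/2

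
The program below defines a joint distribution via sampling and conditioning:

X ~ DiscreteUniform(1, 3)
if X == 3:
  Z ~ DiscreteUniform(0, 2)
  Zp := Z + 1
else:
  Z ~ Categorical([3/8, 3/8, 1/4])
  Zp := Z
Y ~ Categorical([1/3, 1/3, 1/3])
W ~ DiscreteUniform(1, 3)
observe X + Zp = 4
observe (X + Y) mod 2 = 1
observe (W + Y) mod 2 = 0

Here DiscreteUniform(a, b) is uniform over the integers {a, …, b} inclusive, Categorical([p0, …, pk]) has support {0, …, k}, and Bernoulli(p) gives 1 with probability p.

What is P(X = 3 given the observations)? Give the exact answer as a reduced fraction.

Enumerate traces; 4 have nonzero weight after conditioning:
  (X=2, Z=2, Y=1, W=1) weight 1/108
  (X=2, Z=2, Y=1, W=3) weight 1/108
  (X=3, Z=0, Y=0, W=2) weight 1/81
  (X=3, Z=0, Y=2, W=2) weight 1/81
Group by X:
  weight(X=2) = 1/54
  weight(X=3) = 2/81
Total weight = 1/54 + 2/81 = 7/162
P(X=2 | obs) = 1/54 / 7/162 = 3/7
P(X=3 | obs) = 2/81 / 7/162 = 4/7

P(X = 3 | obs) = 4/7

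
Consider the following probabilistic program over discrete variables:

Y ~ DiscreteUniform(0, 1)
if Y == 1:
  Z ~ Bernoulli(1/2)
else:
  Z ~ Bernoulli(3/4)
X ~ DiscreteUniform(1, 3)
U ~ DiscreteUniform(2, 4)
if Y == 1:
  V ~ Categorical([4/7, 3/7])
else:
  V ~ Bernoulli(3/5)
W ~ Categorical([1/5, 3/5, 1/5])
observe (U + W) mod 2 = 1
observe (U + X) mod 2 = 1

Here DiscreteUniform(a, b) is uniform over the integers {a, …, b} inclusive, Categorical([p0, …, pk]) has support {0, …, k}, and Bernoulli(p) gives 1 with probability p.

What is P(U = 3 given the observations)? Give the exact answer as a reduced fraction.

Enumerate traces; 48 have nonzero weight after conditioning:
  (Y=0, Z=0, X=1, U=2, V=0, W=1) weight 1/300
  (Y=0, Z=0, X=1, U=2, V=1, W=1) weight 1/200
  (Y=0, Z=0, X=1, U=4, V=0, W=1) weight 1/300
  (Y=0, Z=0, X=1, U=4, V=1, W=1) weight 1/200
  (Y=0, Z=0, X=2, U=3, V=0, W=0) weight 1/900
  (Y=0, Z=0, X=2, U=3, V=0, W=2) weight 1/900
  (Y=0, Z=0, X=2, U=3, V=1, W=0) weight 1/600
  (Y=0, Z=0, X=2, U=3, V=1, W=2) weight 1/600
  … 40 more
Group by U:
  weight(U=2) = 2/15
  weight(U=3) = 2/45
  weight(U=4) = 2/15
Total weight = 2/15 + 2/45 + 2/15 = 14/45
P(U=2 | obs) = 2/15 / 14/45 = 3/7
P(U=3 | obs) = 2/45 / 14/45 = 1/7
P(U=4 | obs) = 2/15 / 14/45 = 3/7

P(U = 3 | obs) = 1/7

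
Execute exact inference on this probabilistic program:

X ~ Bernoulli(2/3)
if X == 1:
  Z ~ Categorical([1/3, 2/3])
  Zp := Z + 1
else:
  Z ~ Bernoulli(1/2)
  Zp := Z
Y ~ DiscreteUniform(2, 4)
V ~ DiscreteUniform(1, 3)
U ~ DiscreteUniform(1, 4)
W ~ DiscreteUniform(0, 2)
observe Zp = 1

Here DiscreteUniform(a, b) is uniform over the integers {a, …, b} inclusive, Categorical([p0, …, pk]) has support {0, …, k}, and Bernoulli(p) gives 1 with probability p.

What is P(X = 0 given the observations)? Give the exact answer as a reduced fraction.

P(X = 0 | obs) = 3/7

Enumerate traces; 216 have nonzero weight after conditioning:
  (X=0, Z=1, Y=2, V=1, U=1, W=0) weight 1/648
  (X=0, Z=1, Y=2, V=1, U=1, W=1) weight 1/648
  (X=0, Z=1, Y=2, V=1, U=1, W=2) weight 1/648
  (X=0, Z=1, Y=2, V=1, U=2, W=0) weight 1/648
  (X=0, Z=1, Y=2, V=1, U=2, W=1) weight 1/648
  (X=0, Z=1, Y=2, V=1, U=2, W=2) weight 1/648
  (X=0, Z=1, Y=2, V=1, U=3, W=0) weight 1/648
  (X=0, Z=1, Y=2, V=1, U=3, W=1) weight 1/648
  (X=1, Z=0, Y=2, V=1, U=1, W=0) weight 1/486
  … 207 more
Group by X:
  weight(X=0) = 1/6
  weight(X=1) = 2/9
Total weight = 1/6 + 2/9 = 7/18
P(X=0 | obs) = 1/6 / 7/18 = 3/7
P(X=1 | obs) = 2/9 / 7/18 = 4/7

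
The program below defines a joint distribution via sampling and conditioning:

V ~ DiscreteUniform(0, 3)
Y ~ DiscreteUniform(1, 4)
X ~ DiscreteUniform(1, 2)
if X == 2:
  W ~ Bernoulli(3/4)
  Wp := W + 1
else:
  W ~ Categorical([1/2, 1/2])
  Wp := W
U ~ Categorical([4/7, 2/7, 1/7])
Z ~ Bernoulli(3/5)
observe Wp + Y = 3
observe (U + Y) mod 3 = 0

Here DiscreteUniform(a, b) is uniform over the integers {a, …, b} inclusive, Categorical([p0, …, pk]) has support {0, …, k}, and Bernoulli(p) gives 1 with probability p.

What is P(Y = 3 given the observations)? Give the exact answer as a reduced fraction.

Enumerate traces; 32 have nonzero weight after conditioning:
  (V=0, Y=1, X=2, W=1, U=2, Z=0) weight 3/2240
  (V=0, Y=1, X=2, W=1, U=2, Z=1) weight 9/4480
  (V=0, Y=2, X=1, W=1, U=1, Z=0) weight 1/560
  (V=0, Y=2, X=1, W=1, U=1, Z=1) weight 3/1120
  (V=0, Y=2, X=2, W=0, U=1, Z=0) weight 1/1120
  (V=0, Y=2, X=2, W=0, U=1, Z=1) weight 3/2240
  (V=0, Y=3, X=1, W=0, U=0, Z=0) weight 1/280
  (V=0, Y=3, X=1, W=0, U=0, Z=1) weight 3/560
  … 24 more
Group by Y:
  weight(Y=1) = 3/224
  weight(Y=2) = 3/112
  weight(Y=3) = 1/28
Total weight = 3/224 + 3/112 + 1/28 = 17/224
P(Y=1 | obs) = 3/224 / 17/224 = 3/17
P(Y=2 | obs) = 3/112 / 17/224 = 6/17
P(Y=3 | obs) = 1/28 / 17/224 = 8/17

P(Y = 3 | obs) = 8/17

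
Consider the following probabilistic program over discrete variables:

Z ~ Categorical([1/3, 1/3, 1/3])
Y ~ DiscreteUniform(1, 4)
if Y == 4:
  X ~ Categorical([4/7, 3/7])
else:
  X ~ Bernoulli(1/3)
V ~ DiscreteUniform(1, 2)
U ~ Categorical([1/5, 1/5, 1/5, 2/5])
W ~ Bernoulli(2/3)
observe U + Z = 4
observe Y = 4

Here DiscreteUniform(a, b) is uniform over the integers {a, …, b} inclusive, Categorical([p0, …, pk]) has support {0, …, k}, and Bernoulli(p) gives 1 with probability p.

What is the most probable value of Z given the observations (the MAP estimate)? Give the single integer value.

argmax_v P(Z = v | obs) = 1

Enumerate traces; 16 have nonzero weight after conditioning:
  (Z=1, Y=4, X=0, V=1, U=3, W=0) weight 1/315
  (Z=1, Y=4, X=0, V=1, U=3, W=1) weight 2/315
  (Z=1, Y=4, X=0, V=2, U=3, W=0) weight 1/315
  (Z=1, Y=4, X=0, V=2, U=3, W=1) weight 2/315
  (Z=1, Y=4, X=1, V=1, U=3, W=0) weight 1/420
  (Z=1, Y=4, X=1, V=1, U=3, W=1) weight 1/210
  (Z=1, Y=4, X=1, V=2, U=3, W=0) weight 1/420
  (Z=1, Y=4, X=1, V=2, U=3, W=1) weight 1/210
  (Z=2, Y=4, X=0, V=1, U=2, W=0) weight 1/630
  … 7 more
Group by Z:
  weight(Z=1) = 1/30
  weight(Z=2) = 1/60
Total weight = 1/30 + 1/60 = 1/20
P(Z=1 | obs) = 1/30 / 1/20 = 2/3
P(Z=2 | obs) = 1/60 / 1/20 = 1/3
argmax = 1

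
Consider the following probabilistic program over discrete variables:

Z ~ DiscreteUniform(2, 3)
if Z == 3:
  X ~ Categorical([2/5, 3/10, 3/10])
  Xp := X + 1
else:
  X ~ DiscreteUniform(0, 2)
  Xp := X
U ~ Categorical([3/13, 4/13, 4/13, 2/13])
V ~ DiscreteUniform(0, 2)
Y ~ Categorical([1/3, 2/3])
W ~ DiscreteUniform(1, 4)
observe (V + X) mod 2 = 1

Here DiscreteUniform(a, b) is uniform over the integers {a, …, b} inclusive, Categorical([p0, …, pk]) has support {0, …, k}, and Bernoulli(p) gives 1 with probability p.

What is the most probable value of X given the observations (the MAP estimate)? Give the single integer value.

Enumerate traces; 256 have nonzero weight after conditioning:
  (Z=2, X=0, U=0, V=1, Y=0, W=1) weight 1/936
  (Z=2, X=0, U=0, V=1, Y=0, W=2) weight 1/936
  (Z=2, X=0, U=0, V=1, Y=0, W=3) weight 1/936
  (Z=2, X=0, U=0, V=1, Y=0, W=4) weight 1/936
  (Z=2, X=0, U=0, V=1, Y=1, W=1) weight 1/468
  (Z=2, X=0, U=0, V=1, Y=1, W=2) weight 1/468
  (Z=2, X=0, U=0, V=1, Y=1, W=3) weight 1/468
  (Z=2, X=0, U=0, V=1, Y=1, W=4) weight 1/468
  (Z=2, X=1, U=0, V=0, Y=0, W=1) weight 1/936
  (Z=2, X=2, U=0, V=1, Y=0, W=1) weight 1/936
  … 246 more
Group by X:
  weight(X=0) = 11/90
  weight(X=1) = 19/90
  weight(X=2) = 19/180
Total weight = 11/90 + 19/90 + 19/180 = 79/180
P(X=0 | obs) = 11/90 / 79/180 = 22/79
P(X=1 | obs) = 19/90 / 79/180 = 38/79
P(X=2 | obs) = 19/180 / 79/180 = 19/79
argmax = 1

argmax_v P(X = v | obs) = 1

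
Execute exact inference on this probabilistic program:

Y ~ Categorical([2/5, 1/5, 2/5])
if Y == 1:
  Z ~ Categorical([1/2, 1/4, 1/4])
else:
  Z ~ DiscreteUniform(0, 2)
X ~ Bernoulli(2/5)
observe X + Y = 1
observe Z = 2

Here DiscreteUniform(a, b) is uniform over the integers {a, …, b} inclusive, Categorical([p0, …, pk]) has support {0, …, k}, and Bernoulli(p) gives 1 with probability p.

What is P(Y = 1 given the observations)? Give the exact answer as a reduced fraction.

Enumerate traces; 2 have nonzero weight after conditioning:
  (Y=0, Z=2, X=1) weight 4/75
  (Y=1, Z=2, X=0) weight 3/100
Group by Y:
  weight(Y=0) = 4/75
  weight(Y=1) = 3/100
Total weight = 4/75 + 3/100 = 1/12
P(Y=0 | obs) = 4/75 / 1/12 = 16/25
P(Y=1 | obs) = 3/100 / 1/12 = 9/25

P(Y = 1 | obs) = 9/25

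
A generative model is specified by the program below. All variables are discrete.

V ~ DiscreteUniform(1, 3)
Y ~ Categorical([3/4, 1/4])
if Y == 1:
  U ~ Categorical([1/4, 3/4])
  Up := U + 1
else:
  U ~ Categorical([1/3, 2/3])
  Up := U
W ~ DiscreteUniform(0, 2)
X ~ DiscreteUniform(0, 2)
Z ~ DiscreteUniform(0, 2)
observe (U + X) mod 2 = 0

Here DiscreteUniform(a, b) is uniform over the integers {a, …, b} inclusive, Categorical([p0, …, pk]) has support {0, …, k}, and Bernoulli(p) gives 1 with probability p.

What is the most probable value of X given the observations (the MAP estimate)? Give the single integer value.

argmax_v P(X = v | obs) = 1

Enumerate traces; 162 have nonzero weight after conditioning:
  (V=1, Y=0, U=0, W=0, X=0, Z=0) weight 1/324
  (V=1, Y=0, U=0, W=0, X=0, Z=1) weight 1/324
  (V=1, Y=0, U=0, W=0, X=0, Z=2) weight 1/324
  (V=1, Y=0, U=0, W=0, X=2, Z=0) weight 1/324
  (V=1, Y=0, U=0, W=0, X=2, Z=1) weight 1/324
  (V=1, Y=0, U=0, W=0, X=2, Z=2) weight 1/324
  (V=1, Y=0, U=0, W=1, X=0, Z=0) weight 1/324
  (V=1, Y=0, U=0, W=1, X=0, Z=1) weight 1/324
  (V=1, Y=0, U=1, W=0, X=1, Z=0) weight 1/162
  … 153 more
Group by X:
  weight(X=0) = 5/48
  weight(X=1) = 11/48
  weight(X=2) = 5/48
Total weight = 5/48 + 11/48 + 5/48 = 7/16
P(X=0 | obs) = 5/48 / 7/16 = 5/21
P(X=1 | obs) = 11/48 / 7/16 = 11/21
P(X=2 | obs) = 5/48 / 7/16 = 5/21
argmax = 1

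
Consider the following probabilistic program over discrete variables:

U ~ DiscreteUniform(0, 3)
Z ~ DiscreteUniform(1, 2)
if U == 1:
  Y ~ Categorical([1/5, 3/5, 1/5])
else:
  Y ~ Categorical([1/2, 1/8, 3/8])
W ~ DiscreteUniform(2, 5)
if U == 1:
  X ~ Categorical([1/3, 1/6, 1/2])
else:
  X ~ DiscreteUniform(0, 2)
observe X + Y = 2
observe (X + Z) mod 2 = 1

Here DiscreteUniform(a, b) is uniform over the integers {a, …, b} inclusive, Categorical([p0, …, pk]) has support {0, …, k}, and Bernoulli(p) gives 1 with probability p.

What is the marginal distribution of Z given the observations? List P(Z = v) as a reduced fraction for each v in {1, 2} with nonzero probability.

Enumerate traces; 48 have nonzero weight after conditioning:
  (U=0, Z=1, Y=0, W=2, X=2) weight 1/192
  (U=0, Z=1, Y=0, W=3, X=2) weight 1/192
  (U=0, Z=1, Y=0, W=4, X=2) weight 1/192
  (U=0, Z=1, Y=0, W=5, X=2) weight 1/192
  (U=0, Z=1, Y=2, W=2, X=0) weight 1/256
  (U=0, Z=1, Y=2, W=3, X=0) weight 1/256
  (U=0, Z=1, Y=2, W=4, X=0) weight 1/256
  (U=0, Z=1, Y=2, W=5, X=0) weight 1/256
  (U=0, Z=2, Y=1, W=2, X=1) weight 1/768
  … 39 more
Group by Z:
  weight(Z=1) = 25/192
  weight(Z=2) = 9/320
Total weight = 25/192 + 9/320 = 19/120
P(Z=1 | obs) = 25/192 / 19/120 = 125/152
P(Z=2 | obs) = 9/320 / 19/120 = 27/152

P(Z=1) = 125/152, P(Z=2) = 27/152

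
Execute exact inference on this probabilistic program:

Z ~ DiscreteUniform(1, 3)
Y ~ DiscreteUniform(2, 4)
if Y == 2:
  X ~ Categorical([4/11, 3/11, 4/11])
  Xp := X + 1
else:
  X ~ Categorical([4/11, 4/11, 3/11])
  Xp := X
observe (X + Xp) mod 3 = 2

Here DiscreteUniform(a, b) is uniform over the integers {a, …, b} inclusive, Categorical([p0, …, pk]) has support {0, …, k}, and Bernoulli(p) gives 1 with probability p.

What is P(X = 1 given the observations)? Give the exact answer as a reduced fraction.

Enumerate traces; 9 have nonzero weight after conditioning:
  (Z=1, Y=2, X=2) weight 4/99
  (Z=1, Y=3, X=1) weight 4/99
  (Z=1, Y=4, X=1) weight 4/99
  (Z=2, Y=2, X=2) weight 4/99
  (Z=2, Y=3, X=1) weight 4/99
  (Z=2, Y=4, X=1) weight 4/99
  (Z=3, Y=2, X=2) weight 4/99
  (Z=3, Y=3, X=1) weight 4/99
  … 1 more
Group by X:
  weight(X=1) = 8/33
  weight(X=2) = 4/33
Total weight = 8/33 + 4/33 = 4/11
P(X=1 | obs) = 8/33 / 4/11 = 2/3
P(X=2 | obs) = 4/33 / 4/11 = 1/3

P(X = 1 | obs) = 2/3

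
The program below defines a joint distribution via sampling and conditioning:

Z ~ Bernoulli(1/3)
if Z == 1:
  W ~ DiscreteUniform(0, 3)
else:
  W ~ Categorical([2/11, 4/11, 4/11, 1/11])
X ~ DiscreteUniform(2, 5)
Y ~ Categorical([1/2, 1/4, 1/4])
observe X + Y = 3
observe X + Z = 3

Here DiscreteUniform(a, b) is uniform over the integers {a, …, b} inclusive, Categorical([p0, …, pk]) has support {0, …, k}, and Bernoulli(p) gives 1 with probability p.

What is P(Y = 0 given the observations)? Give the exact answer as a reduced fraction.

P(Y = 0 | obs) = 4/5

Enumerate traces; 8 have nonzero weight after conditioning:
  (Z=0, W=0, X=3, Y=0) weight 1/66
  (Z=0, W=1, X=3, Y=0) weight 1/33
  (Z=0, W=2, X=3, Y=0) weight 1/33
  (Z=0, W=3, X=3, Y=0) weight 1/132
  (Z=1, W=0, X=2, Y=1) weight 1/192
  (Z=1, W=1, X=2, Y=1) weight 1/192
  (Z=1, W=2, X=2, Y=1) weight 1/192
  (Z=1, W=3, X=2, Y=1) weight 1/192
Group by Y:
  weight(Y=0) = 1/12
  weight(Y=1) = 1/48
Total weight = 1/12 + 1/48 = 5/48
P(Y=0 | obs) = 1/12 / 5/48 = 4/5
P(Y=1 | obs) = 1/48 / 5/48 = 1/5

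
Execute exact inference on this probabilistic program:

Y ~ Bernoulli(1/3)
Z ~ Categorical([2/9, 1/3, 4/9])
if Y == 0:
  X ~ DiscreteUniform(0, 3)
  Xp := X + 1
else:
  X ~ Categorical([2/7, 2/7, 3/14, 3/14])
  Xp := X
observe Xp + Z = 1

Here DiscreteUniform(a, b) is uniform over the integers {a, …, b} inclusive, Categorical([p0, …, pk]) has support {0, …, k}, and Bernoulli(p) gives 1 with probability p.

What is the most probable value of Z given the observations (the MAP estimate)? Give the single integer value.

argmax_v P(Z = v | obs) = 0

Enumerate traces; 3 have nonzero weight after conditioning:
  (Y=0, Z=0, X=0) weight 1/27
  (Y=1, Z=0, X=1) weight 4/189
  (Y=1, Z=1, X=0) weight 2/63
Group by Z:
  weight(Z=0) = 11/189
  weight(Z=1) = 2/63
Total weight = 11/189 + 2/63 = 17/189
P(Z=0 | obs) = 11/189 / 17/189 = 11/17
P(Z=1 | obs) = 2/63 / 17/189 = 6/17
argmax = 0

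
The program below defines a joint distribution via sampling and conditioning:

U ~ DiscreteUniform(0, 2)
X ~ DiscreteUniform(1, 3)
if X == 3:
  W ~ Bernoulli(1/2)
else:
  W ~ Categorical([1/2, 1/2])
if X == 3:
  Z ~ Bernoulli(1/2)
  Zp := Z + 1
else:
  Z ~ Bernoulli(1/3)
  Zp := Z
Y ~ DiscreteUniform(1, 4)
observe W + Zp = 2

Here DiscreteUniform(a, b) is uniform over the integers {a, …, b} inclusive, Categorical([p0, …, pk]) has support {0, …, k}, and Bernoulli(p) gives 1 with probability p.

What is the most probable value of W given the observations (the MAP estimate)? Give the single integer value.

Enumerate traces; 48 have nonzero weight after conditioning:
  (U=0, X=1, W=1, Z=1, Y=1) weight 1/216
  (U=0, X=1, W=1, Z=1, Y=2) weight 1/216
  (U=0, X=1, W=1, Z=1, Y=3) weight 1/216
  (U=0, X=1, W=1, Z=1, Y=4) weight 1/216
  (U=0, X=2, W=1, Z=1, Y=1) weight 1/216
  (U=0, X=2, W=1, Z=1, Y=2) weight 1/216
  (U=0, X=2, W=1, Z=1, Y=3) weight 1/216
  (U=0, X=2, W=1, Z=1, Y=4) weight 1/216
  (U=0, X=3, W=0, Z=1, Y=1) weight 1/144
  … 39 more
Group by W:
  weight(W=0) = 1/12
  weight(W=1) = 7/36
Total weight = 1/12 + 7/36 = 5/18
P(W=0 | obs) = 1/12 / 5/18 = 3/10
P(W=1 | obs) = 7/36 / 5/18 = 7/10
argmax = 1

argmax_v P(W = v | obs) = 1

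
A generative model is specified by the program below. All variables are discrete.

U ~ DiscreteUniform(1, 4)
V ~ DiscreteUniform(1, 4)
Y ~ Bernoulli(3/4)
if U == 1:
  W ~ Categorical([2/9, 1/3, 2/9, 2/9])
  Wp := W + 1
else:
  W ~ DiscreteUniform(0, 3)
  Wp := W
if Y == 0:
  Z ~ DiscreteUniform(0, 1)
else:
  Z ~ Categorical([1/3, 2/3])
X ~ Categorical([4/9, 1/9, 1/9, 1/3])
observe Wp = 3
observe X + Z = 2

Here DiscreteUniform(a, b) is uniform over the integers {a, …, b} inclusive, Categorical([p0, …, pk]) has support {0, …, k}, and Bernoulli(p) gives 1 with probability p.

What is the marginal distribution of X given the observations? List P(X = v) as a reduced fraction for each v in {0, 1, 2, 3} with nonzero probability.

Enumerate traces; 64 have nonzero weight after conditioning:
  (U=1, V=1, Y=0, W=2, Z=0, X=2) weight 1/5184
  (U=1, V=1, Y=0, W=2, Z=1, X=1) weight 1/5184
  (U=1, V=1, Y=1, W=2, Z=0, X=2) weight 1/2592
  (U=1, V=1, Y=1, W=2, Z=1, X=1) weight 1/1296
  (U=1, V=2, Y=0, W=2, Z=0, X=2) weight 1/5184
  (U=1, V=2, Y=0, W=2, Z=1, X=1) weight 1/5184
  (U=1, V=2, Y=1, W=2, Z=0, X=2) weight 1/2592
  (U=1, V=2, Y=1, W=2, Z=1, X=1) weight 1/1296
  … 56 more
Group by X:
  weight(X=1) = 175/10368
  weight(X=2) = 35/3456
Total weight = 175/10368 + 35/3456 = 35/1296
P(X=1 | obs) = 175/10368 / 35/1296 = 5/8
P(X=2 | obs) = 35/3456 / 35/1296 = 3/8

P(X=1) = 5/8, P(X=2) = 3/8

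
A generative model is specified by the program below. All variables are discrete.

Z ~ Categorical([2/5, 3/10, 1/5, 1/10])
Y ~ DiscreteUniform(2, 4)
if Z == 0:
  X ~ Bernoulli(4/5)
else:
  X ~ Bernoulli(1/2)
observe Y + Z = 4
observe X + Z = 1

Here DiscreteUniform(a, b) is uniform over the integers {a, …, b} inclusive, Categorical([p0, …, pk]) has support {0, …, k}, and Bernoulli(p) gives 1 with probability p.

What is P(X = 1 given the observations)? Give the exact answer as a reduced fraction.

P(X = 1 | obs) = 32/47

Enumerate traces; 2 have nonzero weight after conditioning:
  (Z=0, Y=4, X=1) weight 8/75
  (Z=1, Y=3, X=0) weight 1/20
Group by X:
  weight(X=0) = 1/20
  weight(X=1) = 8/75
Total weight = 1/20 + 8/75 = 47/300
P(X=0 | obs) = 1/20 / 47/300 = 15/47
P(X=1 | obs) = 8/75 / 47/300 = 32/47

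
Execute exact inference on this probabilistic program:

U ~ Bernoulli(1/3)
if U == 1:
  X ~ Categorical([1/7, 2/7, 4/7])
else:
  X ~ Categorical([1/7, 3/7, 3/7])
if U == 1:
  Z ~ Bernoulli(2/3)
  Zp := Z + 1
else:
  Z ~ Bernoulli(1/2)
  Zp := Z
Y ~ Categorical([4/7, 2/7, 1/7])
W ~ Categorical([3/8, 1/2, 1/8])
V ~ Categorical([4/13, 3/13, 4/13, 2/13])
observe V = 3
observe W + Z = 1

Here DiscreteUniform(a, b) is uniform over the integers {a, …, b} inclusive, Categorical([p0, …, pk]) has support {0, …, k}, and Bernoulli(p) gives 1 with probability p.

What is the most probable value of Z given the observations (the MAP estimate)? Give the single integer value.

Enumerate traces; 36 have nonzero weight after conditioning:
  (U=0, X=0, Z=0, Y=0, W=1, V=3) weight 4/1911
  (U=0, X=0, Z=0, Y=1, W=1, V=3) weight 2/1911
  (U=0, X=0, Z=0, Y=2, W=1, V=3) weight 1/1911
  (U=0, X=0, Z=1, Y=0, W=0, V=3) weight 1/637
  (U=0, X=0, Z=1, Y=1, W=0, V=3) weight 1/1274
  (U=0, X=0, Z=1, Y=2, W=0, V=3) weight 1/2548
  (U=0, X=1, Z=0, Y=0, W=1, V=3) weight 4/637
  (U=0, X=1, Z=0, Y=1, W=1, V=3) weight 2/637
  … 28 more
Group by Z:
  weight(Z=0) = 4/117
  weight(Z=1) = 5/156
Total weight = 4/117 + 5/156 = 31/468
P(Z=0 | obs) = 4/117 / 31/468 = 16/31
P(Z=1 | obs) = 5/156 / 31/468 = 15/31
argmax = 0

argmax_v P(Z = v | obs) = 0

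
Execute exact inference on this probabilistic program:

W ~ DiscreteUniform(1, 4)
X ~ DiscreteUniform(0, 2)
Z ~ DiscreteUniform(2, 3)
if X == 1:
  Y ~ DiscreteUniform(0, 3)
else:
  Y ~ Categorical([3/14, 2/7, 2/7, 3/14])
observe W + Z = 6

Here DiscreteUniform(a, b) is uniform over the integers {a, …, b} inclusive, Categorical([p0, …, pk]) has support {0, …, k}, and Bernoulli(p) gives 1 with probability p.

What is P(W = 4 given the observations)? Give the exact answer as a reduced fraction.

P(W = 4 | obs) = 1/2

Enumerate traces; 24 have nonzero weight after conditioning:
  (W=3, X=0, Z=3, Y=0) weight 1/112
  (W=3, X=0, Z=3, Y=1) weight 1/84
  (W=3, X=0, Z=3, Y=2) weight 1/84
  (W=3, X=0, Z=3, Y=3) weight 1/112
  (W=3, X=1, Z=3, Y=0) weight 1/96
  (W=3, X=1, Z=3, Y=1) weight 1/96
  (W=3, X=1, Z=3, Y=2) weight 1/96
  (W=3, X=1, Z=3, Y=3) weight 1/96
  (W=4, X=0, Z=2, Y=0) weight 1/112
  … 15 more
Group by W:
  weight(W=3) = 1/8
  weight(W=4) = 1/8
Total weight = 1/8 + 1/8 = 1/4
P(W=3 | obs) = 1/8 / 1/4 = 1/2
P(W=4 | obs) = 1/8 / 1/4 = 1/2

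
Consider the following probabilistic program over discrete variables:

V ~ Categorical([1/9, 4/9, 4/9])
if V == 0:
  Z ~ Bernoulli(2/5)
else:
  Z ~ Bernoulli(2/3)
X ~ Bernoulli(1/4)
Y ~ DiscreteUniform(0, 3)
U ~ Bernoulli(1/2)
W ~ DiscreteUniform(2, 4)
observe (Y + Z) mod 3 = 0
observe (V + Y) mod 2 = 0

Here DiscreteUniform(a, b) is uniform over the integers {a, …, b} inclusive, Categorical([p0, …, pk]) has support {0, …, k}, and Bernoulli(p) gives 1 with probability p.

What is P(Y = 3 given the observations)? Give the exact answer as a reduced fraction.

P(Y = 3 | obs) = 4/19

Enumerate traces; 60 have nonzero weight after conditioning:
  (V=0, Z=0, X=0, Y=0, U=0, W=2) weight 1/480
  (V=0, Z=0, X=0, Y=0, U=0, W=3) weight 1/480
  (V=0, Z=0, X=0, Y=0, U=0, W=4) weight 1/480
  (V=0, Z=0, X=0, Y=0, U=1, W=2) weight 1/480
  (V=0, Z=0, X=0, Y=0, U=1, W=3) weight 1/480
  (V=0, Z=0, X=0, Y=0, U=1, W=4) weight 1/480
  (V=0, Z=0, X=1, Y=0, U=0, W=2) weight 1/1440
  (V=0, Z=0, X=1, Y=0, U=0, W=3) weight 1/1440
  (V=0, Z=1, X=0, Y=2, U=0, W=2) weight 1/720
  (V=1, Z=0, X=0, Y=3, U=0, W=2) weight 1/216
  … 50 more
Group by Y:
  weight(Y=0) = 29/540
  weight(Y=2) = 23/270
  weight(Y=3) = 1/27
Total weight = 29/540 + 23/270 + 1/27 = 19/108
P(Y=0 | obs) = 29/540 / 19/108 = 29/95
P(Y=2 | obs) = 23/270 / 19/108 = 46/95
P(Y=3 | obs) = 1/27 / 19/108 = 4/19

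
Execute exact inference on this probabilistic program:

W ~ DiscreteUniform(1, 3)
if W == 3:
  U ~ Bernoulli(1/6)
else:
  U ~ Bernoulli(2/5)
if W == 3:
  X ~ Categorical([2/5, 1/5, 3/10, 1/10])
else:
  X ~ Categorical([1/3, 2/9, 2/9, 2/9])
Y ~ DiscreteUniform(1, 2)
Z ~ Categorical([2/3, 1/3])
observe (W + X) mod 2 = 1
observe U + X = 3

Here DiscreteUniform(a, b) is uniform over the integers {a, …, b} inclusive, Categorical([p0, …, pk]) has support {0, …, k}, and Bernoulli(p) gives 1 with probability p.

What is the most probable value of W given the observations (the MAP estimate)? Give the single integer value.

Enumerate traces; 12 have nonzero weight after conditioning:
  (W=1, U=1, X=2, Y=1, Z=0) weight 4/405
  (W=1, U=1, X=2, Y=1, Z=1) weight 2/405
  (W=1, U=1, X=2, Y=2, Z=0) weight 4/405
  (W=1, U=1, X=2, Y=2, Z=1) weight 2/405
  (W=2, U=0, X=3, Y=1, Z=0) weight 2/135
  (W=2, U=0, X=3, Y=1, Z=1) weight 1/135
  (W=2, U=0, X=3, Y=2, Z=0) weight 2/135
  (W=2, U=0, X=3, Y=2, Z=1) weight 1/135
  (W=3, U=1, X=2, Y=1, Z=0) weight 1/180
  … 3 more
Group by W:
  weight(W=1) = 4/135
  weight(W=2) = 2/45
  weight(W=3) = 1/60
Total weight = 4/135 + 2/45 + 1/60 = 49/540
P(W=1 | obs) = 4/135 / 49/540 = 16/49
P(W=2 | obs) = 2/45 / 49/540 = 24/49
P(W=3 | obs) = 1/60 / 49/540 = 9/49
argmax = 2

argmax_v P(W = v | obs) = 2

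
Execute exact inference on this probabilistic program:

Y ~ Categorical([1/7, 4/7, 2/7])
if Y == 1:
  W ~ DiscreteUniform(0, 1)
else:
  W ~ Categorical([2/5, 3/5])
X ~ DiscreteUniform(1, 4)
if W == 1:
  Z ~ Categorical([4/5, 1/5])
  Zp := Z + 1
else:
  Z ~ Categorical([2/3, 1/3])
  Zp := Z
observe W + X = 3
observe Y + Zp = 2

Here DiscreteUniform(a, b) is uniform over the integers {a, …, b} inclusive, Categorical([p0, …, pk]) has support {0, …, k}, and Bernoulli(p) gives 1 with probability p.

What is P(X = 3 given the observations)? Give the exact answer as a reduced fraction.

Enumerate traces; 4 have nonzero weight after conditioning:
  (Y=0, W=1, X=2, Z=1) weight 3/700
  (Y=1, W=0, X=3, Z=1) weight 1/42
  (Y=1, W=1, X=2, Z=0) weight 2/35
  (Y=2, W=0, X=3, Z=0) weight 2/105
Group by X:
  weight(X=2) = 43/700
  weight(X=3) = 3/70
Total weight = 43/700 + 3/70 = 73/700
P(X=2 | obs) = 43/700 / 73/700 = 43/73
P(X=3 | obs) = 3/70 / 73/700 = 30/73

P(X = 3 | obs) = 30/73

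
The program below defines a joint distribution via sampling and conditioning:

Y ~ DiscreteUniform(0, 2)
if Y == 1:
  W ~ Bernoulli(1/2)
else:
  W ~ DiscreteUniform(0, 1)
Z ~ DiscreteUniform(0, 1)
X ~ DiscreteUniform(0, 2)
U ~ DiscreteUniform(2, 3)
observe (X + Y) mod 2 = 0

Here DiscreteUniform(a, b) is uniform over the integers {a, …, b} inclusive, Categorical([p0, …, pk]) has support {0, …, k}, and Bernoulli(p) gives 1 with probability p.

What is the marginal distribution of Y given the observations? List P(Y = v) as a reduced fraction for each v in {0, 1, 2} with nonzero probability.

P(Y=0) = 2/5, P(Y=1) = 1/5, P(Y=2) = 2/5

Enumerate traces; 40 have nonzero weight after conditioning:
  (Y=0, W=0, Z=0, X=0, U=2) weight 1/72
  (Y=0, W=0, Z=0, X=0, U=3) weight 1/72
  (Y=0, W=0, Z=0, X=2, U=2) weight 1/72
  (Y=0, W=0, Z=0, X=2, U=3) weight 1/72
  (Y=0, W=0, Z=1, X=0, U=2) weight 1/72
  (Y=0, W=0, Z=1, X=0, U=3) weight 1/72
  (Y=0, W=0, Z=1, X=2, U=2) weight 1/72
  (Y=0, W=0, Z=1, X=2, U=3) weight 1/72
  (Y=1, W=0, Z=0, X=1, U=2) weight 1/72
  (Y=2, W=0, Z=0, X=0, U=2) weight 1/72
  … 30 more
Group by Y:
  weight(Y=0) = 2/9
  weight(Y=1) = 1/9
  weight(Y=2) = 2/9
Total weight = 2/9 + 1/9 + 2/9 = 5/9
P(Y=0 | obs) = 2/9 / 5/9 = 2/5
P(Y=1 | obs) = 1/9 / 5/9 = 1/5
P(Y=2 | obs) = 2/9 / 5/9 = 2/5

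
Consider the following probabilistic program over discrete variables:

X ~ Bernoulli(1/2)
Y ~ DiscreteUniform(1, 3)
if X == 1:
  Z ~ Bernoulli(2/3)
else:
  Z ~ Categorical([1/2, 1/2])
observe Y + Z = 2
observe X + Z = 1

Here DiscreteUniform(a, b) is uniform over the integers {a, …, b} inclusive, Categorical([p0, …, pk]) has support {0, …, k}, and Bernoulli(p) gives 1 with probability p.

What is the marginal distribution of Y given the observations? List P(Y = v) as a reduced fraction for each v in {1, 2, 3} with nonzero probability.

Enumerate traces; 2 have nonzero weight after conditioning:
  (X=0, Y=1, Z=1) weight 1/12
  (X=1, Y=2, Z=0) weight 1/18
Group by Y:
  weight(Y=1) = 1/12
  weight(Y=2) = 1/18
Total weight = 1/12 + 1/18 = 5/36
P(Y=1 | obs) = 1/12 / 5/36 = 3/5
P(Y=2 | obs) = 1/18 / 5/36 = 2/5

P(Y=1) = 3/5, P(Y=2) = 2/5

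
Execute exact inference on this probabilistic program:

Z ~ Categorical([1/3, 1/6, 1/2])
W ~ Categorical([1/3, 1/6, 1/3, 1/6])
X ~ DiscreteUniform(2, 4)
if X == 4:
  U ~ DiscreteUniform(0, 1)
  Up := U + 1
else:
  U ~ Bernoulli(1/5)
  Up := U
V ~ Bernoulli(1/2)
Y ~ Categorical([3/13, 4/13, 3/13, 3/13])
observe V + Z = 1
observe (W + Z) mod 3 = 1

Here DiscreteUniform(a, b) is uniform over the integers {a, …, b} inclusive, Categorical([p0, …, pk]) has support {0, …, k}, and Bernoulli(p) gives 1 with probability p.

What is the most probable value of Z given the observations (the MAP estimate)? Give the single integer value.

argmax_v P(Z = v | obs) = 1

Enumerate traces; 72 have nonzero weight after conditioning:
  (Z=0, W=1, X=2, U=0, V=1, Y=0) weight 1/585
  (Z=0, W=1, X=2, U=0, V=1, Y=1) weight 4/1755
  (Z=0, W=1, X=2, U=0, V=1, Y=2) weight 1/585
  (Z=0, W=1, X=2, U=0, V=1, Y=3) weight 1/585
  (Z=0, W=1, X=2, U=1, V=1, Y=0) weight 1/2340
  (Z=0, W=1, X=2, U=1, V=1, Y=1) weight 1/1755
  (Z=0, W=1, X=2, U=1, V=1, Y=2) weight 1/2340
  (Z=0, W=1, X=2, U=1, V=1, Y=3) weight 1/2340
  (Z=1, W=0, X=2, U=0, V=0, Y=0) weight 1/585
  … 63 more
Group by Z:
  weight(Z=0) = 1/36
  weight(Z=1) = 1/24
Total weight = 1/36 + 1/24 = 5/72
P(Z=0 | obs) = 1/36 / 5/72 = 2/5
P(Z=1 | obs) = 1/24 / 5/72 = 3/5
argmax = 1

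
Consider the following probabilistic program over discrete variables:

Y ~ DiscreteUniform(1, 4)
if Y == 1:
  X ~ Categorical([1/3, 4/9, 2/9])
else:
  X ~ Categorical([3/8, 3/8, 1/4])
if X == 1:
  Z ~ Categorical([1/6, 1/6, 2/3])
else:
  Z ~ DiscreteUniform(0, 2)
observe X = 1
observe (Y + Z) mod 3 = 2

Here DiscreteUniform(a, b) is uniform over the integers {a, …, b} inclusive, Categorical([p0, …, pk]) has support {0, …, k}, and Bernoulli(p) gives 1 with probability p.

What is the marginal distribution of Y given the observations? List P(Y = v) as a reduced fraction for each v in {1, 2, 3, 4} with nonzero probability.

P(Y=1) = 16/97, P(Y=2) = 27/194, P(Y=3) = 54/97, P(Y=4) = 27/194

Enumerate traces; 4 have nonzero weight after conditioning:
  (Y=1, X=1, Z=1) weight 1/54
  (Y=2, X=1, Z=0) weight 1/64
  (Y=3, X=1, Z=2) weight 1/16
  (Y=4, X=1, Z=1) weight 1/64
Group by Y:
  weight(Y=1) = 1/54
  weight(Y=2) = 1/64
  weight(Y=3) = 1/16
  weight(Y=4) = 1/64
Total weight = 1/54 + 1/64 + 1/16 + 1/64 = 97/864
P(Y=1 | obs) = 1/54 / 97/864 = 16/97
P(Y=2 | obs) = 1/64 / 97/864 = 27/194
P(Y=3 | obs) = 1/16 / 97/864 = 54/97
P(Y=4 | obs) = 1/64 / 97/864 = 27/194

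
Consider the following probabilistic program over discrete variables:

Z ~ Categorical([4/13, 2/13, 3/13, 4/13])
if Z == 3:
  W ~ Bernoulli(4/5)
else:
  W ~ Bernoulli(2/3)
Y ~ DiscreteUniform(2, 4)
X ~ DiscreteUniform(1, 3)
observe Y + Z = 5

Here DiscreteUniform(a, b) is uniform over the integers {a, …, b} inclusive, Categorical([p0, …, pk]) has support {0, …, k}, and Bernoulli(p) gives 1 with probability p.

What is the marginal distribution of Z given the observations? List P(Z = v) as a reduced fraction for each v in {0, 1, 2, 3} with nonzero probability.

P(Z=1) = 2/9, P(Z=2) = 1/3, P(Z=3) = 4/9

Enumerate traces; 18 have nonzero weight after conditioning:
  (Z=1, W=0, Y=4, X=1) weight 2/351
  (Z=1, W=0, Y=4, X=2) weight 2/351
  (Z=1, W=0, Y=4, X=3) weight 2/351
  (Z=1, W=1, Y=4, X=1) weight 4/351
  (Z=1, W=1, Y=4, X=2) weight 4/351
  (Z=1, W=1, Y=4, X=3) weight 4/351
  (Z=2, W=0, Y=3, X=1) weight 1/117
  (Z=2, W=0, Y=3, X=2) weight 1/117
  (Z=3, W=0, Y=2, X=1) weight 4/585
  … 9 more
Group by Z:
  weight(Z=1) = 2/39
  weight(Z=2) = 1/13
  weight(Z=3) = 4/39
Total weight = 2/39 + 1/13 + 4/39 = 3/13
P(Z=1 | obs) = 2/39 / 3/13 = 2/9
P(Z=2 | obs) = 1/13 / 3/13 = 1/3
P(Z=3 | obs) = 4/39 / 3/13 = 4/9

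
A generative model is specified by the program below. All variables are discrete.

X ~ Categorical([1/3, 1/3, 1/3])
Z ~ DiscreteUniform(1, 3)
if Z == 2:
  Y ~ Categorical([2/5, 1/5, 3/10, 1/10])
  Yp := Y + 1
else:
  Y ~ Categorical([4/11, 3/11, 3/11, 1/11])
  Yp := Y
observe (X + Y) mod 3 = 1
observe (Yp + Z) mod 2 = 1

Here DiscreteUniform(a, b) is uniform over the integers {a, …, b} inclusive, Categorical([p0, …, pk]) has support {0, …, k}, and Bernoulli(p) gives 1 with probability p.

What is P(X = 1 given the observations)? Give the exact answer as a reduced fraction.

P(X = 1 | obs) = 4/7

Enumerate traces; 6 have nonzero weight after conditioning:
  (X=1, Z=1, Y=0) weight 4/99
  (X=1, Z=2, Y=0) weight 2/45
  (X=1, Z=3, Y=0) weight 4/99
  (X=2, Z=1, Y=2) weight 1/33
  (X=2, Z=2, Y=2) weight 1/30
  (X=2, Z=3, Y=2) weight 1/33
Group by X:
  weight(X=1) = 62/495
  weight(X=2) = 31/330
Total weight = 62/495 + 31/330 = 217/990
P(X=1 | obs) = 62/495 / 217/990 = 4/7
P(X=2 | obs) = 31/330 / 217/990 = 3/7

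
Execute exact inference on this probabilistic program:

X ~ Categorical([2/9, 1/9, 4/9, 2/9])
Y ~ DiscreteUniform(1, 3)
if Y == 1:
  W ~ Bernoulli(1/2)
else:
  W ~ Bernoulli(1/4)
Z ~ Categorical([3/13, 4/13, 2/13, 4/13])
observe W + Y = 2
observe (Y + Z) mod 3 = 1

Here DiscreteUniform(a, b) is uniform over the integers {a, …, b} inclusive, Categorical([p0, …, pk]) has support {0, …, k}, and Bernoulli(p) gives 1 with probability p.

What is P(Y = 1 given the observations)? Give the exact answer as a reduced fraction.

P(Y = 1 | obs) = 7/10

Enumerate traces; 12 have nonzero weight after conditioning:
  (X=0, Y=1, W=1, Z=0) weight 1/117
  (X=0, Y=1, W=1, Z=3) weight 4/351
  (X=0, Y=2, W=0, Z=2) weight 1/117
  (X=1, Y=1, W=1, Z=0) weight 1/234
  (X=1, Y=1, W=1, Z=3) weight 2/351
  (X=1, Y=2, W=0, Z=2) weight 1/234
  (X=2, Y=1, W=1, Z=0) weight 2/117
  (X=2, Y=1, W=1, Z=3) weight 8/351
  … 4 more
Group by Y:
  weight(Y=1) = 7/78
  weight(Y=2) = 1/26
Total weight = 7/78 + 1/26 = 5/39
P(Y=1 | obs) = 7/78 / 5/39 = 7/10
P(Y=2 | obs) = 1/26 / 5/39 = 3/10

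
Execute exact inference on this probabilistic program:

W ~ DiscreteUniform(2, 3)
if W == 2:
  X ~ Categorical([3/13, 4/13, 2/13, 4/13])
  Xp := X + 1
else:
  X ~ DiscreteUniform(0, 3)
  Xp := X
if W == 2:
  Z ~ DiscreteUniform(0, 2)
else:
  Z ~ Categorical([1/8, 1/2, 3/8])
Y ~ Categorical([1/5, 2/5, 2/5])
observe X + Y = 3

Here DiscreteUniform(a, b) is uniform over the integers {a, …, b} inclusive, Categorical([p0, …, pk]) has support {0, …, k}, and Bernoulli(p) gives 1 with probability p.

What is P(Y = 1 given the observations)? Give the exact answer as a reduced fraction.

Enumerate traces; 18 have nonzero weight after conditioning:
  (W=2, X=1, Z=0, Y=2) weight 4/195
  (W=2, X=1, Z=1, Y=2) weight 4/195
  (W=2, X=1, Z=2, Y=2) weight 4/195
  (W=2, X=2, Z=0, Y=1) weight 2/195
  (W=2, X=2, Z=1, Y=1) weight 2/195
  (W=2, X=2, Z=2, Y=1) weight 2/195
  (W=2, X=3, Z=0, Y=0) weight 2/195
  (W=2, X=3, Z=1, Y=0) weight 2/195
  … 10 more
Group by Y:
  weight(Y=0) = 29/520
  weight(Y=1) = 21/260
  weight(Y=2) = 29/260
Total weight = 29/520 + 21/260 + 29/260 = 129/520
P(Y=0 | obs) = 29/520 / 129/520 = 29/129
P(Y=1 | obs) = 21/260 / 129/520 = 14/43
P(Y=2 | obs) = 29/260 / 129/520 = 58/129

P(Y = 1 | obs) = 14/43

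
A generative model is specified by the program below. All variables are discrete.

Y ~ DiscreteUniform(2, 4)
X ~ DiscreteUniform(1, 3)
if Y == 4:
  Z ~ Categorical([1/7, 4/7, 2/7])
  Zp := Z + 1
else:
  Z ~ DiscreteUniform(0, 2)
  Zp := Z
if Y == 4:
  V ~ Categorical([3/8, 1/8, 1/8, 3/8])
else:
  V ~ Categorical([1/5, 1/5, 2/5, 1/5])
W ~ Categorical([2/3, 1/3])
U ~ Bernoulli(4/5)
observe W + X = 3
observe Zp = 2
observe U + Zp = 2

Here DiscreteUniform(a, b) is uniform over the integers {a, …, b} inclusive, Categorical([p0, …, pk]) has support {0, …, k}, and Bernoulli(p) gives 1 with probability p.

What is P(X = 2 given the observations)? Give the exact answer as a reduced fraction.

P(X = 2 | obs) = 1/3

Enumerate traces; 24 have nonzero weight after conditioning:
  (Y=2, X=2, Z=2, V=0, W=1, U=0) weight 1/2025
  (Y=2, X=2, Z=2, V=1, W=1, U=0) weight 1/2025
  (Y=2, X=2, Z=2, V=2, W=1, U=0) weight 2/2025
  (Y=2, X=2, Z=2, V=3, W=1, U=0) weight 1/2025
  (Y=2, X=3, Z=2, V=0, W=0, U=0) weight 2/2025
  (Y=2, X=3, Z=2, V=1, W=0, U=0) weight 2/2025
  (Y=2, X=3, Z=2, V=2, W=0, U=0) weight 4/2025
  (Y=2, X=3, Z=2, V=3, W=0, U=0) weight 2/2025
  … 16 more
Group by X:
  weight(X=2) = 26/2835
  weight(X=3) = 52/2835
Total weight = 26/2835 + 52/2835 = 26/945
P(X=2 | obs) = 26/2835 / 26/945 = 1/3
P(X=3 | obs) = 52/2835 / 26/945 = 2/3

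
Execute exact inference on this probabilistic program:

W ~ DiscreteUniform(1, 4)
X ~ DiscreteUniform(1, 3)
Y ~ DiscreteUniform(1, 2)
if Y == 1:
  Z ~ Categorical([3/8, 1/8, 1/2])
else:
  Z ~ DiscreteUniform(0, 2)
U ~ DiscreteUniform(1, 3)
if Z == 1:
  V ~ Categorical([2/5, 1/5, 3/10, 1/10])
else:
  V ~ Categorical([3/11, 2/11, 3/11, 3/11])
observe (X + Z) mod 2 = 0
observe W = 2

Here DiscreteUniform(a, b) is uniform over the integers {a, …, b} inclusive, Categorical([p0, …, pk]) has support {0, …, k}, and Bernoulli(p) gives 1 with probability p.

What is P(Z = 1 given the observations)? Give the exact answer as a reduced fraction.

P(Z = 1 | obs) = 22/59

Enumerate traces; 96 have nonzero weight after conditioning:
  (W=2, X=1, Y=1, Z=1, U=1, V=0) weight 1/1440
  (W=2, X=1, Y=1, Z=1, U=1, V=1) weight 1/2880
  (W=2, X=1, Y=1, Z=1, U=1, V=2) weight 1/1920
  (W=2, X=1, Y=1, Z=1, U=1, V=3) weight 1/5760
  (W=2, X=1, Y=1, Z=1, U=2, V=0) weight 1/1440
  (W=2, X=1, Y=1, Z=1, U=2, V=1) weight 1/2880
  (W=2, X=1, Y=1, Z=1, U=2, V=2) weight 1/1920
  (W=2, X=1, Y=1, Z=1, U=2, V=3) weight 1/5760
  (W=2, X=2, Y=1, Z=0, U=1, V=0) weight 1/704
  (W=2, X=2, Y=1, Z=2, U=1, V=0) weight 1/528
  … 86 more
Group by Z:
  weight(Z=0) = 17/576
  weight(Z=1) = 11/288
  weight(Z=2) = 5/144
Total weight = 17/576 + 11/288 + 5/144 = 59/576
P(Z=0 | obs) = 17/576 / 59/576 = 17/59
P(Z=1 | obs) = 11/288 / 59/576 = 22/59
P(Z=2 | obs) = 5/144 / 59/576 = 20/59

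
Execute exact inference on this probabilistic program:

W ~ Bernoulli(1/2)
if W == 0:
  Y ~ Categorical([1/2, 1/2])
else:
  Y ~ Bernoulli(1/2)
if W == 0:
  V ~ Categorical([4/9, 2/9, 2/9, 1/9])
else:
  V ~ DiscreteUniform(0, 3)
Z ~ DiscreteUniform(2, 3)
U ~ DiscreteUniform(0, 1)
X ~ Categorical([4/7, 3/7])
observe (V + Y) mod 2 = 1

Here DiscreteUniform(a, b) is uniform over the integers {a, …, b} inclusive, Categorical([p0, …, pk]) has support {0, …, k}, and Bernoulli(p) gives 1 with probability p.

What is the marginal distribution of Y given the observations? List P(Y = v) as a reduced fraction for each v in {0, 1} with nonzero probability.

Enumerate traces; 64 have nonzero weight after conditioning:
  (W=0, Y=0, V=1, Z=2, U=0, X=0) weight 1/126
  (W=0, Y=0, V=1, Z=2, U=0, X=1) weight 1/168
  (W=0, Y=0, V=1, Z=2, U=1, X=0) weight 1/126
  (W=0, Y=0, V=1, Z=2, U=1, X=1) weight 1/168
  (W=0, Y=0, V=1, Z=3, U=0, X=0) weight 1/126
  (W=0, Y=0, V=1, Z=3, U=0, X=1) weight 1/168
  (W=0, Y=0, V=1, Z=3, U=1, X=0) weight 1/126
  (W=0, Y=0, V=1, Z=3, U=1, X=1) weight 1/168
  (W=0, Y=1, V=0, Z=2, U=0, X=0) weight 1/63
  … 55 more
Group by Y:
  weight(Y=0) = 5/24
  weight(Y=1) = 7/24
Total weight = 5/24 + 7/24 = 1/2
P(Y=0 | obs) = 5/24 / 1/2 = 5/12
P(Y=1 | obs) = 7/24 / 1/2 = 7/12

P(Y=0) = 5/12, P(Y=1) = 7/12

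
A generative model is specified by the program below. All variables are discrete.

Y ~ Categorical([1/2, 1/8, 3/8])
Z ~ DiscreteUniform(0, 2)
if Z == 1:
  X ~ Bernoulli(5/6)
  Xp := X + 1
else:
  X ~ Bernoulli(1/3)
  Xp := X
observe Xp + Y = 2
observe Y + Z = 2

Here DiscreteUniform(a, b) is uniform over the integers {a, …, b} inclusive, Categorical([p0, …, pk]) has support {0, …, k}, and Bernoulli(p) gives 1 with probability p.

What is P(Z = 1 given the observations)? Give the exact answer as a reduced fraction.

P(Z = 1 | obs) = 1/13

Enumerate traces; 2 have nonzero weight after conditioning:
  (Y=1, Z=1, X=0) weight 1/144
  (Y=2, Z=0, X=0) weight 1/12
Group by Z:
  weight(Z=0) = 1/12
  weight(Z=1) = 1/144
Total weight = 1/12 + 1/144 = 13/144
P(Z=0 | obs) = 1/12 / 13/144 = 12/13
P(Z=1 | obs) = 1/144 / 13/144 = 1/13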